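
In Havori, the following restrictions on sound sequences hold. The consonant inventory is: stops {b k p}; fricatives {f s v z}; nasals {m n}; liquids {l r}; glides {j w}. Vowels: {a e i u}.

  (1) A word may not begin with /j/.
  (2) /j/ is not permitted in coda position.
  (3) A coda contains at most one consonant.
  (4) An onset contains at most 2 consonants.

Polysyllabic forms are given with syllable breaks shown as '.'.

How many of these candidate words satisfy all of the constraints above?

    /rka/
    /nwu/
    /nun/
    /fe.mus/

4

/rka/ — σ1 onset /rk/ (2C), coda /∅/ ok → well-formed
/nwu/ — σ1 onset /nw/ (2C), coda /∅/ ok → well-formed
/nun/ — σ1 onset /n/, coda /n/ ok → well-formed
/fe.mus/ — σ1 onset /f/, coda /∅/ ok; σ2 onset /m/, coda /s/ ok → well-formed
Well-formed: /rka/, /nwu/, /nun/, /fe.mus/ → 4.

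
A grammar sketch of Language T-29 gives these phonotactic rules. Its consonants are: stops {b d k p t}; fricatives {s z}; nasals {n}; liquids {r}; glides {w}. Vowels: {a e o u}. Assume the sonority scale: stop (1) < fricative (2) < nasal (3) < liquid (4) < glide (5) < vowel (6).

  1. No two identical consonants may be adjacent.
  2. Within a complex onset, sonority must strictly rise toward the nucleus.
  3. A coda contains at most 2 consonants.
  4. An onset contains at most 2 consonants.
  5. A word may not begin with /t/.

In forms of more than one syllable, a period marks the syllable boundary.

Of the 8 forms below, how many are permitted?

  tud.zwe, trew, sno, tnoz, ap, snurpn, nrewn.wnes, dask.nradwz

2

tud.zwe — violates constraint 5: word begins with /t/ → not permitted
trew — violates constraint 5: word begins with /t/ → not permitted
sno — σ1 onset /sn/ (2→3 rises), coda /∅/ ok → permitted
tnoz — violates constraint 5: word begins with /t/ → not permitted
ap — σ1 onset /∅/, coda /p/ ok → permitted
snurpn — violates constraint 3: syllable 1 coda /rpn/ has 3 consonants (> 2) → not permitted
nrewn.wnes — violates constraint 2: syllable 2 onset /wn/: /w/ (glide, 5) → /n/ (nasal, 3) does not rise → not permitted
dask.nradwz — violates constraint 3: syllable 2 coda /dwz/ has 3 consonants (> 2) → not permitted
Permitted: sno, ap → 2.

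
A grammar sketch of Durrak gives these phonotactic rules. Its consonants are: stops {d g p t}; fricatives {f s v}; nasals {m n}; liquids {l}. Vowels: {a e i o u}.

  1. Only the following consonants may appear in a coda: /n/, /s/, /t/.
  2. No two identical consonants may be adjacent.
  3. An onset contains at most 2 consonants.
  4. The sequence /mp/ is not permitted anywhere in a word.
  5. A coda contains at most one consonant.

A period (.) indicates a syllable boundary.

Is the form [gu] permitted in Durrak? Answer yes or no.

[gu] — σ1 onset /g/, coda /∅/ ok → permitted

yes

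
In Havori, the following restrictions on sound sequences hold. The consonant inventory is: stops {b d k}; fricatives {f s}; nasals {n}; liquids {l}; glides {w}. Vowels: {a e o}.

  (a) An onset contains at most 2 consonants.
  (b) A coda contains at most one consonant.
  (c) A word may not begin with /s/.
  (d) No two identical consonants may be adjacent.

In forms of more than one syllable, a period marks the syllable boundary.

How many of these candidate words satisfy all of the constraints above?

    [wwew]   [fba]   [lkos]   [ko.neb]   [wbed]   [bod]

5

[wwew] — violates constraint (d): adjacent identical consonants /ww/ → ill-formed
[fba] — σ1 onset /fb/ (2C), coda /∅/ ok → well-formed
[lkos] — σ1 onset /lk/ (2C), coda /s/ ok → well-formed
[ko.neb] — σ1 onset /k/, coda /∅/ ok; σ2 onset /n/, coda /b/ ok → well-formed
[wbed] — σ1 onset /wb/ (2C), coda /d/ ok → well-formed
[bod] — σ1 onset /b/, coda /d/ ok → well-formed
Well-formed: [fba], [lkos], [ko.neb], [wbed], [bod] → 5.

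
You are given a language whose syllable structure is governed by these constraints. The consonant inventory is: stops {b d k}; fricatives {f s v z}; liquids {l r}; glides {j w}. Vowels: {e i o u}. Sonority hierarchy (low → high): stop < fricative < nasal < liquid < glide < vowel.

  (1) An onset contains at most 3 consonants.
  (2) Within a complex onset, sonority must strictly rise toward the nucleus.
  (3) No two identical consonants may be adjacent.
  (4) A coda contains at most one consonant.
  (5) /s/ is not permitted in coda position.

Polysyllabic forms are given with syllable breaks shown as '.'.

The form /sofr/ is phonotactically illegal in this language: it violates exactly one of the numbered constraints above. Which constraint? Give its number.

4

/sofr/: syllable 1 coda /fr/ has 2 consonants (> 1).
This is a violation of constraint 4: "A coda contains at most one consonant."
The remaining constraints (1, 2, 3, 5) are satisfied.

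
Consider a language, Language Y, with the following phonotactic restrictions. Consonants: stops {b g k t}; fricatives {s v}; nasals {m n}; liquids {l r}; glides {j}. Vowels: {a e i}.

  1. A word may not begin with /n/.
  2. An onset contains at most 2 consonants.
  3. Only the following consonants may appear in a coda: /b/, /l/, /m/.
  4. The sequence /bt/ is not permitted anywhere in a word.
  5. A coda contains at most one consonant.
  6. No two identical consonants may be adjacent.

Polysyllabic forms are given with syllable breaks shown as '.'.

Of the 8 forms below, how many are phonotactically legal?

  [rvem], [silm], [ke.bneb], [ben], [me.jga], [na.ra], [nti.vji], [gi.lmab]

[rvem] — σ1 onset /rv/ (2C), coda /m/ ok → phonotactically legal
[silm] — violates constraint 5: syllable 1 coda /lm/ has 2 consonants (> 1) → phonotactically illegal
[ke.bneb] — σ1 onset /k/, coda /∅/ ok; σ2 onset /bn/ (2C), coda /b/ ok → phonotactically legal
[ben] — violates constraint 3: syllable 1 coda contains /n/, which is not a licensed coda consonant → phonotactically illegal
[me.jga] — σ1 onset /m/, coda /∅/ ok; σ2 onset /jg/ (2C), coda /∅/ ok → phonotactically legal
[na.ra] — violates constraint 1: word begins with /n/ → phonotactically illegal
[nti.vji] — violates constraint 1: word begins with /n/ → phonotactically illegal
[gi.lmab] — σ1 onset /g/, coda /∅/ ok; σ2 onset /lm/ (2C), coda /b/ ok → phonotactically legal
Phonotactically legal: [rvem], [ke.bneb], [me.jga], [gi.lmab] → 4.

4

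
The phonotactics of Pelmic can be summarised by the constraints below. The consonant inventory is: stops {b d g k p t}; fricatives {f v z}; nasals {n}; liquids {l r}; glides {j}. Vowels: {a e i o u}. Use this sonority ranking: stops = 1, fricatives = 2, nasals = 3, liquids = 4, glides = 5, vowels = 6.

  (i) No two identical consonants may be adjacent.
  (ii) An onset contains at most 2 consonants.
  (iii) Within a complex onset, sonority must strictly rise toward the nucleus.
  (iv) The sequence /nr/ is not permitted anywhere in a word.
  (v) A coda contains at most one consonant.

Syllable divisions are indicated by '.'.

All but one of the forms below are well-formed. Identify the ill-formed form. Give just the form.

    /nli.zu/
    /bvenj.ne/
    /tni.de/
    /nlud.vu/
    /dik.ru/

/nli.zu/ — σ1 onset /nl/ (3→4 rises), coda /∅/ ok; σ2 onset /z/, coda /∅/ ok → well-formed
/bvenj.ne/ — violates constraint (v): syllable 1 coda /nj/ has 2 consonants (> 1) → ill-formed
/tni.de/ — σ1 onset /tn/ (1→3 rises), coda /∅/ ok; σ2 onset /d/, coda /∅/ ok → well-formed
/nlud.vu/ — σ1 onset /nl/ (3→4 rises), coda /d/ ok; σ2 onset /v/, coda /∅/ ok → well-formed
/dik.ru/ — σ1 onset /d/, coda /k/ ok; σ2 onset /r/, coda /∅/ ok → well-formed

/bvenj.ne/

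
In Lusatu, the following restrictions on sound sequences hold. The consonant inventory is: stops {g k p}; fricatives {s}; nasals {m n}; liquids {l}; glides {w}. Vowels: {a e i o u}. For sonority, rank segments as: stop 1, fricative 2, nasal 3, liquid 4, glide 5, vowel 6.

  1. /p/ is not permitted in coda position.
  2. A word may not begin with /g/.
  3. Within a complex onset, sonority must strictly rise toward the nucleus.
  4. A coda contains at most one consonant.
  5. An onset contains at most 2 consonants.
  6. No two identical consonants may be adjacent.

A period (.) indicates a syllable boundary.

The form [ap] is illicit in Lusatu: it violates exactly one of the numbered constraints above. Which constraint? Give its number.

1

[ap]: syllable 1 coda contains /p/.
This is a violation of constraint 1: "/p/ is not permitted in coda position."
The remaining constraints (2, 3, 4, 5, 6) are satisfied.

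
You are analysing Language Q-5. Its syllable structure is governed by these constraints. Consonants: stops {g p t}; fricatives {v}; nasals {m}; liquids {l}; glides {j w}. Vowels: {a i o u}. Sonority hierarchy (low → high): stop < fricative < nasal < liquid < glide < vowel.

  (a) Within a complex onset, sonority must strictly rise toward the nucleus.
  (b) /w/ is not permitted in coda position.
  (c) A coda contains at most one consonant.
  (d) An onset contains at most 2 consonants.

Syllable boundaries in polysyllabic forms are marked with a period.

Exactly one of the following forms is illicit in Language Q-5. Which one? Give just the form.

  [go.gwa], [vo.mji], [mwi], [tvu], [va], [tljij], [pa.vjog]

[go.gwa] — σ1 onset /g/, coda /∅/ ok; σ2 onset /gw/ (1→5 rises), coda /∅/ ok → licit
[vo.mji] — σ1 onset /v/, coda /∅/ ok; σ2 onset /mj/ (3→5 rises), coda /∅/ ok → licit
[mwi] — σ1 onset /mw/ (3→5 rises), coda /∅/ ok → licit
[tvu] — σ1 onset /tv/ (1→2 rises), coda /∅/ ok → licit
[va] — σ1 onset /v/, coda /∅/ ok → licit
[tljij] — violates constraint (d): syllable 1 onset /tlj/ has 3 consonants (> 2) → illicit
[pa.vjog] — σ1 onset /p/, coda /∅/ ok; σ2 onset /vj/ (2→5 rises), coda /g/ ok → licit

[tljij]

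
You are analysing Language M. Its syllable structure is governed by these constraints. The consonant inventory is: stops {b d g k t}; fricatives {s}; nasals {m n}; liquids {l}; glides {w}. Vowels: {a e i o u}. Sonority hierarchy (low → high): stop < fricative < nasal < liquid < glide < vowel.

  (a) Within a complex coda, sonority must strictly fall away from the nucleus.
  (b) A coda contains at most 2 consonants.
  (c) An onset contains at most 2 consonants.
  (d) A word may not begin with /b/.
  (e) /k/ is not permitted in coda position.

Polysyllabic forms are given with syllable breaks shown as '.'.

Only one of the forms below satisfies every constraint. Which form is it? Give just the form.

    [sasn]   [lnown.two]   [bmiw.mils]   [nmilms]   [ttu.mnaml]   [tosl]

[sasn] — violates constraint (a): syllable 1 coda /sn/: /s/ (fricative, 2) → /n/ (nasal, 3) does not fall → phonotactically illegal
[lnown.two] — σ1 onset /ln/ (2C), coda /wn/ (5→3 falls) ok; σ2 onset /tw/ (2C), coda /∅/ ok → phonotactically legal
[bmiw.mils] — violates constraint (d): word begins with /b/ → phonotactically illegal
[nmilms] — violates constraint (b): syllable 1 coda /lms/ has 3 consonants (> 2) → phonotactically illegal
[ttu.mnaml] — violates constraint (a): syllable 2 coda /ml/: /m/ (nasal, 3) → /l/ (liquid, 4) does not fall → phonotactically illegal
[tosl] — violates constraint (a): syllable 1 coda /sl/: /s/ (fricative, 2) → /l/ (liquid, 4) does not fall → phonotactically illegal

[lnown.two]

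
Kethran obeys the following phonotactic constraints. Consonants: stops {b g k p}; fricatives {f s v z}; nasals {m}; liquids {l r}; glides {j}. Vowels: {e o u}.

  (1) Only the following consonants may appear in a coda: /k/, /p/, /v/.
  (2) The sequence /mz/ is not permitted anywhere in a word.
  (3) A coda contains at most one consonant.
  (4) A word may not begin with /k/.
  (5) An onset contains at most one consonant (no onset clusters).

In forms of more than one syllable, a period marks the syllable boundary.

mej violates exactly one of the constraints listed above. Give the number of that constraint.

1

mej: syllable 1 coda contains /j/, which is not a licensed coda consonant.
This is a violation of constraint 1: "Only the following consonants may appear in a coda: /k/, /p/, /v/."
The remaining constraints (2, 3, 4, 5) are satisfied.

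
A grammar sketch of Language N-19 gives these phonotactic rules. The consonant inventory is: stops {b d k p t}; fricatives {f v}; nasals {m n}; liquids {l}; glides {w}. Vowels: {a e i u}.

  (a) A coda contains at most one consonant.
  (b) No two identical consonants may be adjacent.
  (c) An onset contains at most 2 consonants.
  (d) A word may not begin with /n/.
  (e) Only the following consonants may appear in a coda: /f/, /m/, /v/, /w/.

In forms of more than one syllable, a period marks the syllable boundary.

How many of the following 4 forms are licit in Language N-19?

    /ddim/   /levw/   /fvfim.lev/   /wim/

/ddim/ — violates constraint (b): adjacent identical consonants /dd/ → illicit
/levw/ — violates constraint (a): syllable 1 coda /vw/ has 2 consonants (> 1) → illicit
/fvfim.lev/ — violates constraint (c): syllable 1 onset /fvf/ has 3 consonants (> 2) → illicit
/wim/ — σ1 onset /w/, coda /m/ ok → licit
Licit: /wim/ → 1.

1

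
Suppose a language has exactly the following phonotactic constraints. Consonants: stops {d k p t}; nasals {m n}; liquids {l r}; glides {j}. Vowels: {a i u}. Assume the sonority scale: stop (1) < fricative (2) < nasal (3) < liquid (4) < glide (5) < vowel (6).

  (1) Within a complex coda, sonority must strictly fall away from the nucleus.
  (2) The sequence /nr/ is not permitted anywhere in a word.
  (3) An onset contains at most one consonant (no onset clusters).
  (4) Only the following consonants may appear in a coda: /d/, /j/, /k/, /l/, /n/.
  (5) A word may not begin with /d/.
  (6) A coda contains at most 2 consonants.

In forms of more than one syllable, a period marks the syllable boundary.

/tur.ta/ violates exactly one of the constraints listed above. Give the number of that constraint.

/tur.ta/: syllable 1 coda contains /r/, which is not a licensed coda consonant.
This is a violation of constraint 4: "Only the following consonants may appear in a coda: /d/, /j/, /k/, /l/, /n/."
The remaining constraints (1, 2, 3, 5, 6) are satisfied.

4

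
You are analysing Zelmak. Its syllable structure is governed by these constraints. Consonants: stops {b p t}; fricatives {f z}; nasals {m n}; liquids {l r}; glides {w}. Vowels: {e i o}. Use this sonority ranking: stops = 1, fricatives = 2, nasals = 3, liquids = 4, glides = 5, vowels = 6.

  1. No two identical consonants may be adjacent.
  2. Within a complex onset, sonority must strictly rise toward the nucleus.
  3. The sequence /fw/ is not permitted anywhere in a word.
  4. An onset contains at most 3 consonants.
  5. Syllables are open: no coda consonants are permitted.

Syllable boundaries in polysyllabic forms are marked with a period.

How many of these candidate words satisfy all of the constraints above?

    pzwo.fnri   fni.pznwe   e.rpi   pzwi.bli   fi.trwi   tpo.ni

3

pzwo.fnri — σ1 onset /pzw/ (1→2→5 rises), coda /∅/ ok; σ2 onset /fnr/ (2→3→4 rises), coda /∅/ ok → phonotactically legal
fni.pznwe — violates constraint 4: syllable 2 onset /pznw/ has 4 consonants (> 3) → phonotactically illegal
e.rpi — violates constraint 2: syllable 2 onset /rp/: /r/ (liquid, 4) → /p/ (stop, 1) does not rise → phonotactically illegal
pzwi.bli — σ1 onset /pzw/ (1→2→5 rises), coda /∅/ ok; σ2 onset /bl/ (1→4 rises), coda /∅/ ok → phonotactically legal
fi.trwi — σ1 onset /f/, coda /∅/ ok; σ2 onset /trw/ (1→4→5 rises), coda /∅/ ok → phonotactically legal
tpo.ni — violates constraint 2: syllable 1 onset /tp/: /t/ (stop, 1) → /p/ (stop, 1) does not rise → phonotactically illegal
Phonotactically legal: pzwo.fnri, pzwi.bli, fi.trwi → 3.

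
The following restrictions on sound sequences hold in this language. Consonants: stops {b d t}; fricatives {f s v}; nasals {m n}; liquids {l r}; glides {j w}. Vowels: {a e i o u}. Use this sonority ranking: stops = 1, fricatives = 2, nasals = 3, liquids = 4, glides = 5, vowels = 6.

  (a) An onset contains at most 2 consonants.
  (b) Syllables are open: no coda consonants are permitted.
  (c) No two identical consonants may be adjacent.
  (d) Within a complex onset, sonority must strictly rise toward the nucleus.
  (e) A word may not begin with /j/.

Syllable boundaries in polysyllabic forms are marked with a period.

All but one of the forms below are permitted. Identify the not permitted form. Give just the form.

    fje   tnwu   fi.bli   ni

tnwu

fje — σ1 onset /fj/ (2→5 rises), coda /∅/ ok → permitted
tnwu — violates constraint (a): syllable 1 onset /tnw/ has 3 consonants (> 2) → not permitted
fi.bli — σ1 onset /f/, coda /∅/ ok; σ2 onset /bl/ (1→4 rises), coda /∅/ ok → permitted
ni — σ1 onset /n/, coda /∅/ ok → permitted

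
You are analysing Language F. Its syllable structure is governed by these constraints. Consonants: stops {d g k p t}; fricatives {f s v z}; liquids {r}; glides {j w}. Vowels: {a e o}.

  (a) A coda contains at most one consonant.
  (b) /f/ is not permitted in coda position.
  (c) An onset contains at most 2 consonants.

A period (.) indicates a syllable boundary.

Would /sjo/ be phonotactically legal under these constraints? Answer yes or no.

yes

/sjo/ — σ1 onset /sj/ (2C), coda /∅/ ok → phonotactically legal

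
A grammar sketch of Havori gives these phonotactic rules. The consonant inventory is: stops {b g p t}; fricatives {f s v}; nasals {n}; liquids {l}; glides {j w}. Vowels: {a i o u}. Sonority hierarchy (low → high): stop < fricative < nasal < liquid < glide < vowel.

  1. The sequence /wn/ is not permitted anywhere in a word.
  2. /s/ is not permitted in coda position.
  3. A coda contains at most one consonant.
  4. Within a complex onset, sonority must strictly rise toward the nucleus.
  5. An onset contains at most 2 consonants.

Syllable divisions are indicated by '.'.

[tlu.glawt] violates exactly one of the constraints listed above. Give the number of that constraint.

3

[tlu.glawt]: syllable 2 coda /wt/ has 2 consonants (> 1).
This is a violation of constraint 3: "A coda contains at most one consonant."
The remaining constraints (1, 2, 4, 5) are satisfied.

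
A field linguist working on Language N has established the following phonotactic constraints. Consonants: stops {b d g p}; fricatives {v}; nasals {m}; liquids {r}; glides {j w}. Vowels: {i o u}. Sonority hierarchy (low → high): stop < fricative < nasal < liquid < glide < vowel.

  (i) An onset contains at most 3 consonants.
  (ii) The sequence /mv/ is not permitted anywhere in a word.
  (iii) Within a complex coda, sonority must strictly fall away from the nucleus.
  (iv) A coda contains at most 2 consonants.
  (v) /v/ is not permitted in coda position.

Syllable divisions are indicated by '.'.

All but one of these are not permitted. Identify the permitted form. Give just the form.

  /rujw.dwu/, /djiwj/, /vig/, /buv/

/rujw.dwu/ — violates constraint (iii): syllable 1 coda /jw/: /j/ (glide, 5) → /w/ (glide, 5) does not fall → not permitted
/djiwj/ — violates constraint (iii): syllable 1 coda /wj/: /w/ (glide, 5) → /j/ (glide, 5) does not fall → not permitted
/vig/ — σ1 onset /v/, coda /g/ ok → permitted
/buv/ — violates constraint (v): syllable 1 coda contains /v/ → not permitted

/vig/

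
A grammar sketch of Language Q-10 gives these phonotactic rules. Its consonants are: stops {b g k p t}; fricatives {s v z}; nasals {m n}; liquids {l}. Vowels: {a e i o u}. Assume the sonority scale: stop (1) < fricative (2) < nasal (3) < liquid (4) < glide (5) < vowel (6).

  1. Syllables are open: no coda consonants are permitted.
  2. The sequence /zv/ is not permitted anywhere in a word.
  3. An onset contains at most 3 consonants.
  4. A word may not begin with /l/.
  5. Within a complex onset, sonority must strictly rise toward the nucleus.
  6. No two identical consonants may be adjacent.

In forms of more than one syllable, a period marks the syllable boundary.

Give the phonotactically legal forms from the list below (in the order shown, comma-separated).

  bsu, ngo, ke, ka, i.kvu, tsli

bsu — σ1 onset /bs/ (1→2 rises), coda /∅/ ok → phonotactically legal
ngo — violates constraint 5: syllable 1 onset /ng/: /n/ (nasal, 3) → /g/ (stop, 1) does not rise → phonotactically illegal
ke — σ1 onset /k/, coda /∅/ ok → phonotactically legal
ka — σ1 onset /k/, coda /∅/ ok → phonotactically legal
i.kvu — σ1 onset /∅/, coda /∅/ ok; σ2 onset /kv/ (1→2 rises), coda /∅/ ok → phonotactically legal
tsli — σ1 onset /tsl/ (1→2→4 rises), coda /∅/ ok → phonotactically legal

bsu, ke, ka, i.kvu, tsli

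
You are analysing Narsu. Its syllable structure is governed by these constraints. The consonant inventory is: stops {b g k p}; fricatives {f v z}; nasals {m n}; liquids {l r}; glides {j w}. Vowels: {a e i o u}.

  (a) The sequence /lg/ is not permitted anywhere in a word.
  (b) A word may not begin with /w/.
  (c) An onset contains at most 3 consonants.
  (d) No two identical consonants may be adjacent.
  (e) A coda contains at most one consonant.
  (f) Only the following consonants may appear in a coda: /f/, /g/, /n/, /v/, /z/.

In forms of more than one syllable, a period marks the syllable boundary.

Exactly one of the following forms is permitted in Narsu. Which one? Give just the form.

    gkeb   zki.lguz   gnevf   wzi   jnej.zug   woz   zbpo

gkeb — violates constraint (f): syllable 1 coda contains /b/, which is not a licensed coda consonant → not permitted
zki.lguz — violates constraint (a): contains banned sequence /lg/ → not permitted
gnevf — violates constraint (e): syllable 1 coda /vf/ has 2 consonants (> 1) → not permitted
wzi — violates constraint (b): word begins with /w/ → not permitted
jnej.zug — violates constraint (f): syllable 1 coda contains /j/, which is not a licensed coda consonant → not permitted
woz — violates constraint (b): word begins with /w/ → not permitted
zbpo — σ1 onset /zbp/ (3C), coda /∅/ ok → permitted

zbpo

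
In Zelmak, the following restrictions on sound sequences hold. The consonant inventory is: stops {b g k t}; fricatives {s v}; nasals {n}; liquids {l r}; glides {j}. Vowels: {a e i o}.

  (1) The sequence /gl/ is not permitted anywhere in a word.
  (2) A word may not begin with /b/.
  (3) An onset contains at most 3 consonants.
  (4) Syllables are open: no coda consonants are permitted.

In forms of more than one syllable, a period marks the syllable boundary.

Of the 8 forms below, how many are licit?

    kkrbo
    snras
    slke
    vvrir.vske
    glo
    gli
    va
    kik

2

kkrbo — violates constraint 3: syllable 1 onset /kkrb/ has 4 consonants (> 3) → illicit
snras — violates constraint 4: syllable 1 coda /s/ has 1 consonant (> 0) → illicit
slke — σ1 onset /slk/ (3C), coda /∅/ ok → licit
vvrir.vske — violates constraint 4: syllable 1 coda /r/ has 1 consonant (> 0) → illicit
glo — violates constraint 1: contains banned sequence /gl/ → illicit
gli — violates constraint 1: contains banned sequence /gl/ → illicit
va — σ1 onset /v/, coda /∅/ ok → licit
kik — violates constraint 4: syllable 1 coda /k/ has 1 consonant (> 0) → illicit
Licit: slke, va → 2.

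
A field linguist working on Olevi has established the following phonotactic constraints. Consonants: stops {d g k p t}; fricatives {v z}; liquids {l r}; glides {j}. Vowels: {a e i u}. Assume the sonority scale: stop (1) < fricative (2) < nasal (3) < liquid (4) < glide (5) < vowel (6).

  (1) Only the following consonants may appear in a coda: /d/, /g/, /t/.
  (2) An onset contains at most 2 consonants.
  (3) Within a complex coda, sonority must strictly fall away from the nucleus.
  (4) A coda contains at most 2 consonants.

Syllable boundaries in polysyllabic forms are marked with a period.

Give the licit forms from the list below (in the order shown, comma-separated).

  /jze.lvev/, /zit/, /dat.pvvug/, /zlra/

/zit/

/jze.lvev/ — violates constraint 1: syllable 2 coda contains /v/, which is not a licensed coda consonant → illicit
/zit/ — σ1 onset /z/, coda /t/ ok → licit
/dat.pvvug/ — violates constraint 2: syllable 2 onset /pvv/ has 3 consonants (> 2) → illicit
/zlra/ — violates constraint 2: syllable 1 onset /zlr/ has 3 consonants (> 2) → illicit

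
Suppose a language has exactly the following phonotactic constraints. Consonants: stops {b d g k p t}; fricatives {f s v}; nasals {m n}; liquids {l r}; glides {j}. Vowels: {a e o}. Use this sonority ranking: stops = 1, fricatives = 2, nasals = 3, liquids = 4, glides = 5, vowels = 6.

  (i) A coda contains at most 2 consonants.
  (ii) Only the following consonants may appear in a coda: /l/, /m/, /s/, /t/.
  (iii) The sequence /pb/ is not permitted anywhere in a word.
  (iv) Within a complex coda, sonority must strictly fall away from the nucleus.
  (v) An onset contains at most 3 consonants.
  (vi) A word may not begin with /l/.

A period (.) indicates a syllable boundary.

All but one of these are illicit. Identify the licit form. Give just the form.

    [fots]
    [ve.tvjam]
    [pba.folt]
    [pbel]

[fots] — violates constraint (iv): syllable 1 coda /ts/: /t/ (stop, 1) → /s/ (fricative, 2) does not fall → illicit
[ve.tvjam] — σ1 onset /v/, coda /∅/ ok; σ2 onset /tvj/ (3C), coda /m/ ok → licit
[pba.folt] — violates constraint (iii): contains banned sequence /pb/ → illicit
[pbel] — violates constraint (iii): contains banned sequence /pb/ → illicit

[ve.tvjam]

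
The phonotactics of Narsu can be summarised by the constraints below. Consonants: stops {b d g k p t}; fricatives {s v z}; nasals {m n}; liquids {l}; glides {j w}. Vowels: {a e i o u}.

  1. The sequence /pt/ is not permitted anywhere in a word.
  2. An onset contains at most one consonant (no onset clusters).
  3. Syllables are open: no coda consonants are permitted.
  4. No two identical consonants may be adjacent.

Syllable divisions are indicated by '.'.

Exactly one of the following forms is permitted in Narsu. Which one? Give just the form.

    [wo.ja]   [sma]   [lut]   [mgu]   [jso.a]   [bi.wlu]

[wo.ja] — σ1 onset /w/, coda /∅/ ok; σ2 onset /j/, coda /∅/ ok → permitted
[sma] — violates constraint 2: syllable 1 onset /sm/ has 2 consonants (> 1) → not permitted
[lut] — violates constraint 3: syllable 1 coda /t/ has 1 consonant (> 0) → not permitted
[mgu] — violates constraint 2: syllable 1 onset /mg/ has 2 consonants (> 1) → not permitted
[jso.a] — violates constraint 2: syllable 1 onset /js/ has 2 consonants (> 1) → not permitted
[bi.wlu] — violates constraint 2: syllable 2 onset /wl/ has 2 consonants (> 1) → not permitted

[wo.ja]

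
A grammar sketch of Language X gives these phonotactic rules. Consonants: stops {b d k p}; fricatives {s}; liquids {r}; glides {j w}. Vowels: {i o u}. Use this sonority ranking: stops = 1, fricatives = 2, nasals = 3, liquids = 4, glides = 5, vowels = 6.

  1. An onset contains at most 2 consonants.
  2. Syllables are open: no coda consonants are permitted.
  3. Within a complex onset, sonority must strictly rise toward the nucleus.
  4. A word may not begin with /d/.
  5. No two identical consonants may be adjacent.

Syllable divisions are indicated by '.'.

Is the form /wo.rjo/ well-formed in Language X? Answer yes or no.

yes

/wo.rjo/ — σ1 onset /w/, coda /∅/ ok; σ2 onset /rj/ (4→5 rises), coda /∅/ ok → well-formed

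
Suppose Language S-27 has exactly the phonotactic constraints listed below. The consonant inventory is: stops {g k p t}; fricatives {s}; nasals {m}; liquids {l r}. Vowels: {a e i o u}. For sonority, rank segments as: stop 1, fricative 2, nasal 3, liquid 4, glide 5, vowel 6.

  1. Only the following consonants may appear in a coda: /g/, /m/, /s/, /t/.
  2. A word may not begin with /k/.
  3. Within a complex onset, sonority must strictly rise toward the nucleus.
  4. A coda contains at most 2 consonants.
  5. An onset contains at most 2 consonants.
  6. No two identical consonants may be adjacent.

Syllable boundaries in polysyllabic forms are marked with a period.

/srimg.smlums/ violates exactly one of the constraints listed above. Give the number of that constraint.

5

/srimg.smlums/: syllable 2 onset /sml/ has 3 consonants (> 2).
This is a violation of constraint 5: "An onset contains at most 2 consonants."
The remaining constraints (1, 2, 3, 4, 6) are satisfied.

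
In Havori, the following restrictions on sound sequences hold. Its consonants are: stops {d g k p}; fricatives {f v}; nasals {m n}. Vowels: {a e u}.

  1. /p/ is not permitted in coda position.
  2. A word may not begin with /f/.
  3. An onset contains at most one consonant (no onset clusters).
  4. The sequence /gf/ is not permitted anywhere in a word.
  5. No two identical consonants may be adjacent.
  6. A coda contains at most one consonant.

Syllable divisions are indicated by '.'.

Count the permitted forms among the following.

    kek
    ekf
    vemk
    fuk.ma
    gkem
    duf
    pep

kek — σ1 onset /k/, coda /k/ ok → permitted
ekf — violates constraint 6: syllable 1 coda /kf/ has 2 consonants (> 1) → not permitted
vemk — violates constraint 6: syllable 1 coda /mk/ has 2 consonants (> 1) → not permitted
fuk.ma — violates constraint 2: word begins with /f/ → not permitted
gkem — violates constraint 3: syllable 1 onset /gk/ has 2 consonants (> 1) → not permitted
duf — σ1 onset /d/, coda /f/ ok → permitted
pep — violates constraint 1: syllable 1 coda contains /p/ → not permitted
Permitted: kek, duf → 2.

2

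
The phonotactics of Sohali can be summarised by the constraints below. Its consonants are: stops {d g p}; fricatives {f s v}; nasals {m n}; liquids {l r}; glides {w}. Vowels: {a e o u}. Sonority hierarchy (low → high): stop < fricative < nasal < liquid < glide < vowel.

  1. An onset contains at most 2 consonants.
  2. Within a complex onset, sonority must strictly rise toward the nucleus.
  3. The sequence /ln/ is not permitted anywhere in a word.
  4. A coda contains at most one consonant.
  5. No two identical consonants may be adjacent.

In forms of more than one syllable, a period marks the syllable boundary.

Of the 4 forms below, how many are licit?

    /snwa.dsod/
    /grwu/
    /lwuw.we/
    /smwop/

/snwa.dsod/ — violates constraint 1: syllable 1 onset /snw/ has 3 consonants (> 2) → illicit
/grwu/ — violates constraint 1: syllable 1 onset /grw/ has 3 consonants (> 2) → illicit
/lwuw.we/ — violates constraint 5: adjacent identical consonants /ww/ → illicit
/smwop/ — violates constraint 1: syllable 1 onset /smw/ has 3 consonants (> 2) → illicit
No form is licit → 0.

0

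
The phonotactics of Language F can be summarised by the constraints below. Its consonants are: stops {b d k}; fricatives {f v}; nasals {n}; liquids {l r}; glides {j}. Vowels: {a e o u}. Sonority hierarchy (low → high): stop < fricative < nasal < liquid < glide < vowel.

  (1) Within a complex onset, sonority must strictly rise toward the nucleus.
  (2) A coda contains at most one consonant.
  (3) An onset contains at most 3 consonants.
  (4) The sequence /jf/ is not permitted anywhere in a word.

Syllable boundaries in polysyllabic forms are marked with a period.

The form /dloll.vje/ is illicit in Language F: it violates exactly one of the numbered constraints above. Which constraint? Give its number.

/dloll.vje/: syllable 1 coda /ll/ has 2 consonants (> 1).
This is a violation of constraint 2: "A coda contains at most one consonant."
The remaining constraints (1, 3, 4) are satisfied.

2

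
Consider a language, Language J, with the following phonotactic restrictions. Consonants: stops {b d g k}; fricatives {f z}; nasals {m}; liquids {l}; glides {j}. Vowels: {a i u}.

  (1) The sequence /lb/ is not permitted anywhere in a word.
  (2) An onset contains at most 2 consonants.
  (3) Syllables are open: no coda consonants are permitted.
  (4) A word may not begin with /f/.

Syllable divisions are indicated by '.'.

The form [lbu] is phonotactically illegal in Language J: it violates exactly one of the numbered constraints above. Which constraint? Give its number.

[lbu]: contains banned sequence /lb/.
This is a violation of constraint 1: "The sequence /lb/ is not permitted anywhere in a word."
The remaining constraints (2, 3, 4) are satisfied.

1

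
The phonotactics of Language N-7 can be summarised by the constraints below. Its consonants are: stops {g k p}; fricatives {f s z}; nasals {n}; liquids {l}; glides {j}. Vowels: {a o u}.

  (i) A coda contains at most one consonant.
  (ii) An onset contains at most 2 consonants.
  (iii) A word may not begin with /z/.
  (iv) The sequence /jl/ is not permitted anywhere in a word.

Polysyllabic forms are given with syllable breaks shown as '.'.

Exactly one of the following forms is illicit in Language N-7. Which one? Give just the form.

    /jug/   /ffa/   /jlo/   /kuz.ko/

/jug/ — σ1 onset /j/, coda /g/ ok → licit
/ffa/ — σ1 onset /ff/ (2C), coda /∅/ ok → licit
/jlo/ — violates constraint (iv): contains banned sequence /jl/ → illicit
/kuz.ko/ — σ1 onset /k/, coda /z/ ok; σ2 onset /k/, coda /∅/ ok → licit

/jlo/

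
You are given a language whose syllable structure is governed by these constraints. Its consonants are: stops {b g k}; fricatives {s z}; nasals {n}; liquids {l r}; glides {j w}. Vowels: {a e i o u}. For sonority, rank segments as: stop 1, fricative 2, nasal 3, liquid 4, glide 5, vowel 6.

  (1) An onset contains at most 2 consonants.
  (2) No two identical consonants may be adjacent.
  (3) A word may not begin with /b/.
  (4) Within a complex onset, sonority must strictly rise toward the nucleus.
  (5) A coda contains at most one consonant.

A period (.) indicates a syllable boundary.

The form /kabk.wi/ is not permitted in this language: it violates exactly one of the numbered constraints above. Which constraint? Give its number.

/kabk.wi/: syllable 1 coda /bk/ has 2 consonants (> 1).
This is a violation of constraint 5: "A coda contains at most one consonant."
The remaining constraints (1, 2, 3, 4) are satisfied.

5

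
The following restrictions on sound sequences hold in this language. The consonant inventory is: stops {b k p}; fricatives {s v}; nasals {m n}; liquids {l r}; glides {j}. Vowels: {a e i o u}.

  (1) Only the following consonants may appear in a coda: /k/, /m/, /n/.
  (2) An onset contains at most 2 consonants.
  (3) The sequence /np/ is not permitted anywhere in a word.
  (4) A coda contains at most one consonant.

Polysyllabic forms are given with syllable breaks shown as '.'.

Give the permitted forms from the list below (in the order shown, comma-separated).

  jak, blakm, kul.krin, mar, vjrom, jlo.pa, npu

jak, jlo.pa

jak — σ1 onset /j/, coda /k/ ok → permitted
blakm — violates constraint 4: syllable 1 coda /km/ has 2 consonants (> 1) → not permitted
kul.krin — violates constraint 1: syllable 1 coda contains /l/, which is not a licensed coda consonant → not permitted
mar — violates constraint 1: syllable 1 coda contains /r/, which is not a licensed coda consonant → not permitted
vjrom — violates constraint 2: syllable 1 onset /vjr/ has 3 consonants (> 2) → not permitted
jlo.pa — σ1 onset /jl/ (2C), coda /∅/ ok; σ2 onset /p/, coda /∅/ ok → permitted
npu — violates constraint 3: contains banned sequence /np/ → not permitted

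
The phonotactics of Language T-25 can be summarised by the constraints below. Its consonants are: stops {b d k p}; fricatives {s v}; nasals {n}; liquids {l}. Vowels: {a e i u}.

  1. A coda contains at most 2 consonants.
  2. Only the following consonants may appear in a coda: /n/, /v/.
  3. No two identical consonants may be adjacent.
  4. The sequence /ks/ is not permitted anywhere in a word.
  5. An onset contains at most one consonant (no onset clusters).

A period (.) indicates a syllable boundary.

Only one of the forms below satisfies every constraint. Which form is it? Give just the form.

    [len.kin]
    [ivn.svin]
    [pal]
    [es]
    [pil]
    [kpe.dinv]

[len.kin] — σ1 onset /l/, coda /n/ ok; σ2 onset /k/, coda /n/ ok → well-formed
[ivn.svin] — violates constraint 5: syllable 2 onset /sv/ has 2 consonants (> 1) → ill-formed
[pal] — violates constraint 2: syllable 1 coda contains /l/, which is not a licensed coda consonant → ill-formed
[es] — violates constraint 2: syllable 1 coda contains /s/, which is not a licensed coda consonant → ill-formed
[pil] — violates constraint 2: syllable 1 coda contains /l/, which is not a licensed coda consonant → ill-formed
[kpe.dinv] — violates constraint 5: syllable 1 onset /kp/ has 2 consonants (> 1) → ill-formed

[len.kin]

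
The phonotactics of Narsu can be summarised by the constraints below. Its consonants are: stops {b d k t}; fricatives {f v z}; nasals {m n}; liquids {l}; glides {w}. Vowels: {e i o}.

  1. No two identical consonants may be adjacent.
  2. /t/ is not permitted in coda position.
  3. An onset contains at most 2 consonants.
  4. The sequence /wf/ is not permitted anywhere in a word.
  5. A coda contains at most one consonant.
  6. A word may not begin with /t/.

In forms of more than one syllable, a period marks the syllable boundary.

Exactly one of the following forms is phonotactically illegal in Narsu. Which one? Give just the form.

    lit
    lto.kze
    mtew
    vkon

lit — violates constraint 2: syllable 1 coda contains /t/ → phonotactically illegal
lto.kze — σ1 onset /lt/ (2C), coda /∅/ ok; σ2 onset /kz/ (2C), coda /∅/ ok → phonotactically legal
mtew — σ1 onset /mt/ (2C), coda /w/ ok → phonotactically legal
vkon — σ1 onset /vk/ (2C), coda /n/ ok → phonotactically legal

lit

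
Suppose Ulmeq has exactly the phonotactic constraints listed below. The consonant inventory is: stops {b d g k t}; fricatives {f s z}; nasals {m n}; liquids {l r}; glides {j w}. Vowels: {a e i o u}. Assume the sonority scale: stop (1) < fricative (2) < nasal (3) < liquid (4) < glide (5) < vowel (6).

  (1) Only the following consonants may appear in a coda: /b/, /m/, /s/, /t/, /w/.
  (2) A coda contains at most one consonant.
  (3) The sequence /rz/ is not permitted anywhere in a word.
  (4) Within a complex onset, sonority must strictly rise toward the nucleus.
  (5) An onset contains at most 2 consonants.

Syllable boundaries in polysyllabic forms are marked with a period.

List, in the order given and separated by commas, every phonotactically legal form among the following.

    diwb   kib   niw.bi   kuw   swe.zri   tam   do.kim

diwb — violates constraint 2: syllable 1 coda /wb/ has 2 consonants (> 1) → phonotactically illegal
kib — σ1 onset /k/, coda /b/ ok → phonotactically legal
niw.bi — σ1 onset /n/, coda /w/ ok; σ2 onset /b/, coda /∅/ ok → phonotactically legal
kuw — σ1 onset /k/, coda /w/ ok → phonotactically legal
swe.zri — σ1 onset /sw/ (2→5 rises), coda /∅/ ok; σ2 onset /zr/ (2→4 rises), coda /∅/ ok → phonotactically legal
tam — σ1 onset /t/, coda /m/ ok → phonotactically legal
do.kim — σ1 onset /d/, coda /∅/ ok; σ2 onset /k/, coda /m/ ok → phonotactically legal

kib, niw.bi, kuw, swe.zri, tam, do.kim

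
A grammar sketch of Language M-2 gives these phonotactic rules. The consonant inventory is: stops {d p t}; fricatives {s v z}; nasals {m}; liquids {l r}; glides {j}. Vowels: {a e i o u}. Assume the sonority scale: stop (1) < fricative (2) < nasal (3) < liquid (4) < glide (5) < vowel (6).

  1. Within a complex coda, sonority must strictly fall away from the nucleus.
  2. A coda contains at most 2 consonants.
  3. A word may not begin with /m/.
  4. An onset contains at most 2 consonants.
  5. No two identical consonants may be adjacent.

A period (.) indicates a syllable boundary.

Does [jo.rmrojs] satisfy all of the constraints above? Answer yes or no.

no

[jo.rmrojs] — violates constraint 4: syllable 2 onset /rmr/ has 3 consonants (> 2) → ill-formed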